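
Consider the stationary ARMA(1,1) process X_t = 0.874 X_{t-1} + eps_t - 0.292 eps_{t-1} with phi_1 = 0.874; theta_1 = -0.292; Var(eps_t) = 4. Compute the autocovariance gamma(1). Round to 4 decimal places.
\gamma(1) = 7.3431

Multiply the model equation by X_{t-k} and take expectations. With theta_0 = psi_0 = 1 and psi_j the MA(infinity) weights, this gives
  gamma(k) - sum_i phi_i gamma(k-i) = c_k,
  c_k = sigma^2 * sum_{j=k..q} theta_j psi_{j-k}   (c_k = 0 for k > q),
using gamma(-m) = gamma(m).
psi-weights needed (psi_j = theta_j + sum_i phi_i psi_{j-i}):
  psi_1 = theta_1 + phi_1 = -0.292 + (0.874) = 0.582
Right-hand sides:
  c_0 = sigma^2 (1 + theta_1 psi_1) = 4 * (1 + (-0.292)(0.582)) = 4 * 0.830056 = 3.320224
  c_1 = sigma^2 theta_1 = 4 * (-0.292) = -1.168
  c_2 = 0
Equations for k = 0 and k = 1 (AR order 1):
  gamma(0) = phi_1 gamma(1) + c_0
  gamma(1) = phi_1 gamma(0) + c_1
Substituting the second into the first: gamma(0) (1 - phi_1^2) = c_0 + phi_1 c_1, so
  gamma(0) = (c_0 + phi_1 c_1) / (1 - phi_1^2) = (3.320224 + (0.874)(-1.168)) / (1 - (0.874)^2) = 2.299392 / 0.236124 = 9.73807.
  gamma(1) = phi_1 gamma(0) + c_1 = (0.874)(9.73807) + (-1.168) = 7.343073.
Therefore gamma(1) = 7.3431 (to 4 decimal places).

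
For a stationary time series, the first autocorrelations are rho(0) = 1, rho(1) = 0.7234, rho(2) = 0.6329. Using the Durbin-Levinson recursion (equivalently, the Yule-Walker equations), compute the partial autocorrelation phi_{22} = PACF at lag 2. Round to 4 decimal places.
\phi_{22} = 0.2299

The PACF at lag k is phi_{kk}, the last component of the solution
to the Yule-Walker system G_k phi = r_k where
  (G_k)_{ij} = rho(|i - j|), (r_k)_i = rho(i), i,j = 1..k.
Equivalently, Durbin-Levinson gives phi_{kk} iteratively:
  phi_{11} = rho(1)
  phi_{kk} = [rho(k) - sum_{j=1..k-1} phi_{k-1,j} rho(k-j)]
            / [1 - sum_{j=1..k-1} phi_{k-1,j} rho(j)],
  phi_{k,j} = phi_{k-1,j} - phi_{kk} phi_{k-1,k-j},  j = 1..k-1.
Step k = 1:
  phi_11 = rho(1) = 0.7234.
Step k = 2:
  phi_22 = [rho(2) - phi_11 rho(1)] / [1 - phi_11 rho(1)] = [0.6329 - (0.7234)(0.7234)] / [1 - (0.7234)(0.7234)]
         = 0.10959244 / 0.47669244 = 0.2299.
Therefore phi_{22} = 0.2299.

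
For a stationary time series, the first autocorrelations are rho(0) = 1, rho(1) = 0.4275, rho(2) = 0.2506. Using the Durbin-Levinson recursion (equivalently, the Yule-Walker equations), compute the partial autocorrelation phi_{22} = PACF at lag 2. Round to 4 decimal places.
\phi_{22} = 0.0830

The PACF at lag k is phi_{kk}, the last component of the solution
to the Yule-Walker system G_k phi = r_k where
  (G_k)_{ij} = rho(|i - j|), (r_k)_i = rho(i), i,j = 1..k.
Equivalently, Durbin-Levinson gives phi_{kk} iteratively:
  phi_{11} = rho(1)
  phi_{kk} = [rho(k) - sum_{j=1..k-1} phi_{k-1,j} rho(k-j)]
            / [1 - sum_{j=1..k-1} phi_{k-1,j} rho(j)],
  phi_{k,j} = phi_{k-1,j} - phi_{kk} phi_{k-1,k-j},  j = 1..k-1.
Step k = 1:
  phi_11 = rho(1) = 0.4275.
Step k = 2:
  phi_22 = [rho(2) - phi_11 rho(1)] / [1 - phi_11 rho(1)] = [0.2506 - (0.4275)(0.4275)] / [1 - (0.4275)(0.4275)]
         = 0.06784375 / 0.81724375 = 0.083.
Therefore phi_{22} = 0.0830.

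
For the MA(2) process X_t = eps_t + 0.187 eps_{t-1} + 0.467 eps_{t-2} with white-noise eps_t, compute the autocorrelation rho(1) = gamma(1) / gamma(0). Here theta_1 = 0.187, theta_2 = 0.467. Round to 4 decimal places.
\rho(1) = 0.2189

For an MA(q) process with theta_0 = 1, the autocovariance is
  gamma(k) = sigma^2 * sum_{i=0..q-k} theta_i * theta_{i+k},
and rho(k) = gamma(k) / gamma(0). Sigma^2 cancels.
  numerator   = (1)*(0.187) + (0.187)*(0.467) = 0.274329.
  denominator = (1)^2 + (0.187)^2 + (0.467)^2 = 1.253058.
  rho(1) = 0.274329 / 1.253058 = 0.2189.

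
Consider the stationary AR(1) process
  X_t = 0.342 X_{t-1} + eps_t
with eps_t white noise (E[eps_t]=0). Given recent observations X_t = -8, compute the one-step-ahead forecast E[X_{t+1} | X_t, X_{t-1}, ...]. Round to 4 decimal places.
E[X_{t+1} \mid \mathcal F_t] = -2.7360

For an AR(p) model X_t = c + sum_i phi_i X_{t-i} + eps_t, the
one-step-ahead conditional mean is
  E[X_{t+1} | X_t, ...] = c + sum_i phi_i X_{t+1-i}.
Substitute known values:
  E[X_{t+1} | ...] = (0.342) * (-8)
                   = -2.7360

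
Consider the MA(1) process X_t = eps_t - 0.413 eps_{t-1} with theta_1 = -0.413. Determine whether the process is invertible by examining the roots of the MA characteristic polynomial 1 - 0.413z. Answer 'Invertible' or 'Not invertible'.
\text{Invertible}

The MA(q) characteristic polynomial is P(z) = 1 - 0.413z.
Invertibility requires all roots to lie outside the unit circle, i.e. |z| > 1 for every root.
This is linear in z: 1 + (-0.413) z = 0  =>  z = -1/(-0.413) = 2.421308,  |z| = 2.421308.
Moduli of all roots: 2.4213.
All moduli strictly greater than 1? Yes.
Verdict: Invertible.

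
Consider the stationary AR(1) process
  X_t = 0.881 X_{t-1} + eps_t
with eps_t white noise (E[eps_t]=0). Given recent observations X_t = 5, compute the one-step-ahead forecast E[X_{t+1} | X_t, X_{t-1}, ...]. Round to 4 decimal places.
E[X_{t+1} \mid \mathcal F_t] = 4.4050

For an AR(p) model X_t = c + sum_i phi_i X_{t-i} + eps_t, the
one-step-ahead conditional mean is
  E[X_{t+1} | X_t, ...] = c + sum_i phi_i X_{t+1-i}.
Substitute known values:
  E[X_{t+1} | ...] = (0.881) * (5)
                   = 4.4050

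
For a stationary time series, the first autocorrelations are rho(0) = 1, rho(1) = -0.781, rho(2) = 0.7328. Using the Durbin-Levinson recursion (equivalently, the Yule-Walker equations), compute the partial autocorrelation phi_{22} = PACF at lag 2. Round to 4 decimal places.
\phi_{22} = 0.3149

The PACF at lag k is phi_{kk}, the last component of the solution
to the Yule-Walker system G_k phi = r_k where
  (G_k)_{ij} = rho(|i - j|), (r_k)_i = rho(i), i,j = 1..k.
Equivalently, Durbin-Levinson gives phi_{kk} iteratively:
  phi_{11} = rho(1)
  phi_{kk} = [rho(k) - sum_{j=1..k-1} phi_{k-1,j} rho(k-j)]
            / [1 - sum_{j=1..k-1} phi_{k-1,j} rho(j)],
  phi_{k,j} = phi_{k-1,j} - phi_{kk} phi_{k-1,k-j},  j = 1..k-1.
Step k = 1:
  phi_11 = rho(1) = -0.781.
Step k = 2:
  phi_22 = [rho(2) - phi_11 rho(1)] / [1 - phi_11 rho(1)] = [0.7328 - (-0.781)(-0.781)] / [1 - (-0.781)(-0.781)]
         = 0.122839 / 0.390039 = 0.3149.
Therefore phi_{22} = 0.3149.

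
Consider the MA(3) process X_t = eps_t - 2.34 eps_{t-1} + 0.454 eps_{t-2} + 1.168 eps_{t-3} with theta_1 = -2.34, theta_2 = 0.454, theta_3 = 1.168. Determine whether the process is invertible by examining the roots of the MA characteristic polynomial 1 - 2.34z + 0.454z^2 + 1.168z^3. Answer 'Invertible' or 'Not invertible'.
\text{Not invertible}

The MA(q) characteristic polynomial is P(z) = 1 - 2.34z + 0.454z^2 + 1.168z^3.
Invertibility requires all roots to lie outside the unit circle, i.e. |z| > 1 for every root.
Degree 3: look for a simple real root z0 first, then factor out (1 - z/z0) and solve the remaining quadratic.
Testing z0 = 0.625: P(0.625) = 1 + (-2.34)(0.625) + (0.454)(0.625)^2 + (1.168)(0.625)^3
  = 1 + (-1.4625) + (0.177344) + (0.285156) = 0.  So z_0 = 0.625 is a root, |z_0| = 0.625.
Divide out the factor (1 - 1.6 z) = (1 - z/z0) (since 1/z0 = 1.6):
  P(z) = (1 - 1.6 z)(1 + (-0.74) z + (-0.73) z^2)
  [check: z-coef -0.74 - (1.6) = -2.34; z^2-coef -0.73 - (1.6)(-0.74) = 0.454; z^3-coef -(1.6)(-0.73) = 1.168.]
Remaining roots from the quadratic factor 1 + (-0.74) z + (-0.73) z^2:
  Set 1 + (-0.74) z + (-0.73) z^2 = 0, i.e. a z^2 + b z + c = 0 with a = -0.73, b = -0.74, c = 1.
  Discriminant D = b^2 - 4ac = (-0.74)^2 - 4*(-0.73)*1 = 0.5476 - (-2.92) = 3.4676.
  D >= 0, so the roots are real: z = (-b +/- sqrt(D)) / (2a) = (0.74 +/- 1.862149) / (-1.46).
    z_1 = (0.74 + 1.862149) / (-1.46) = -1.7823,   |z_1| = 1.7823.
    z_2 = (0.74 - 1.862149) / (-1.46) = 0.7686,   |z_2| = 0.7686.
Moduli of all roots: 0.6250, 1.7823, 0.7686.
All moduli strictly greater than 1? No.
Verdict: Not invertible.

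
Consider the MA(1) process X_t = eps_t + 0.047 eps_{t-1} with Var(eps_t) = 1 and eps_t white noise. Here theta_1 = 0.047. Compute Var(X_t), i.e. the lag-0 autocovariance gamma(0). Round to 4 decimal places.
\gamma(0) = 1.0022

For an MA(q) process X_t = eps_t + sum_i theta_i eps_{t-i} with
Var(eps_t) = sigma^2, the variance is
  gamma(0) = sigma^2 * (1 + sum_i theta_i^2).
  sum_i theta_i^2 = (0.047)^2 = 0.002209.
  gamma(0) = 1 * (1 + 0.002209) = 1 * 1.002209 = 1.002209, which rounds to 1.0022.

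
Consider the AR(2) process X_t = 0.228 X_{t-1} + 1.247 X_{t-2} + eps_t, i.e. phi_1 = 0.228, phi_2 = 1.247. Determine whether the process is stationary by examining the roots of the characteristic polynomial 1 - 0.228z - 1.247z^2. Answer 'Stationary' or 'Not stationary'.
\text{Not stationary}

The AR(p) characteristic polynomial is P(z) = 1 - 0.228z - 1.247z^2.
Stationarity requires all roots to lie outside the unit circle, i.e. |z| > 1 for every root.
Set 1 + (-0.228) z + (-1.247) z^2 = 0, i.e. a z^2 + b z + c = 0 with a = -1.247, b = -0.228, c = 1.
Discriminant D = b^2 - 4ac = (-0.228)^2 - 4*(-1.247)*1 = 0.051984 - (-4.988) = 5.039984.
D >= 0, so the roots are real: z = (-b +/- sqrt(D)) / (2a) = (0.228 +/- 2.244991) / (-2.494).
  z_1 = (0.228 + 2.244991) / (-2.494) = -0.9916,   |z_1| = 0.9916.
  z_2 = (0.228 - 2.244991) / (-2.494) = 0.8087,   |z_2| = 0.8087.
Moduli of all roots: 0.9916, 0.8087.
All moduli strictly greater than 1? No.
Verdict: Not stationary.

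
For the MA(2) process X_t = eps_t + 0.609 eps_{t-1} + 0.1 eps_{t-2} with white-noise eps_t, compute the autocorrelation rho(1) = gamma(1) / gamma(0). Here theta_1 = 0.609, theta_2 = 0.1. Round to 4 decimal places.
\rho(1) = 0.4851

For an MA(q) process with theta_0 = 1, the autocovariance is
  gamma(k) = sigma^2 * sum_{i=0..q-k} theta_i * theta_{i+k},
and rho(k) = gamma(k) / gamma(0). Sigma^2 cancels.
  numerator   = (1)*(0.609) + (0.609)*(0.1) = 0.6699.
  denominator = (1)^2 + (0.609)^2 + (0.1)^2 = 1.380881.
  rho(1) = 0.6699 / 1.380881 = 0.4851.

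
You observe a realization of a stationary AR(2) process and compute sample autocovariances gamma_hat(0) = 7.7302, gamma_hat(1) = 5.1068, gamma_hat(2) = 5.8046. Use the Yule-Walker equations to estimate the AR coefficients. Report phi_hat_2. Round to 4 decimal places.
\hat\phi_{2} = 0.5580

The Yule-Walker equations for an AR(p) process read, in matrix form,
  Gamma_p phi = r_p,   with   (Gamma_p)_{ij} = gamma(|i - j|),
                       (r_p)_i = gamma(i),   i,j = 1..p.
Substitute the sample gammas (Toeplitz matrix and right-hand side of size 2):
  Gamma_p = [[7.7302, 5.1068], [5.1068, 7.7302]]
  r_p     = [5.1068, 5.8046]
Written out:
  7.7302 phi_1 + 5.1068 phi_2 = 5.1068
  5.1068 phi_1 + 7.7302 phi_2 = 5.8046
Solve by Cramer's rule:
  det = gamma(0)^2 - gamma(1)^2 = (7.7302)^2 - (5.1068)^2 = 59.75599204 - 26.07940624 = 33.6765858
  phi_hat_1 = [gamma(1) gamma(0) - gamma(1) gamma(2)] / det = [(5.1068)(7.7302) - (5.1068)(5.8046)] / 33.6765858 = 9.83365408 / 33.6765858 = 0.292
  phi_hat_2 = [gamma(0) gamma(2) - gamma(1)^2] / det = [(7.7302)(5.8046) - (5.1068)^2] / 33.6765858 = 18.79131268 / 33.6765858 = 0.558
So phi_hat = [0.2920, 0.5580].
Therefore phi_hat_2 = 0.5580.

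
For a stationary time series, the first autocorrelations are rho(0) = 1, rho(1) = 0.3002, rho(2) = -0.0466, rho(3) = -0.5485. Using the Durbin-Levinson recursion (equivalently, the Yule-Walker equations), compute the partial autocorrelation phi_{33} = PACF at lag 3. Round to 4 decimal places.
\phi_{33} = -0.5479

The PACF at lag k is phi_{kk}, the last component of the solution
to the Yule-Walker system G_k phi = r_k where
  (G_k)_{ij} = rho(|i - j|), (r_k)_i = rho(i), i,j = 1..k.
Equivalently, Durbin-Levinson gives phi_{kk} iteratively:
  phi_{11} = rho(1)
  phi_{kk} = [rho(k) - sum_{j=1..k-1} phi_{k-1,j} rho(k-j)]
            / [1 - sum_{j=1..k-1} phi_{k-1,j} rho(j)],
  phi_{k,j} = phi_{k-1,j} - phi_{kk} phi_{k-1,k-j},  j = 1..k-1.
Step k = 1:
  phi_11 = rho(1) = 0.3002.
Step k = 2:
  phi_22 = [rho(2) - phi_11 rho(1)] / [1 - phi_11 rho(1)] = [-0.0466 - (0.3002)(0.3002)] / [1 - (0.3002)(0.3002)]
         = -0.13672004 / 0.90987996 = -0.150262.
  Update: phi_21 = phi_11 - phi_22 phi_11 = 0.3002 - (-0.150262)(0.3002) = 0.345309.
Step k = 3:
  phi_33 = [rho(3) - phi_21 rho(2) - phi_22 rho(1)] / [1 - phi_21 rho(1) - phi_22 rho(2)]
    numerator   = -0.5485 - (0.345309)(-0.0466) - (-0.150262)(0.3002) = -0.48730008
    denominator = 1 - (0.345309)(0.3002) - (-0.150262)(-0.0466) = 0.88933618
  phi_33 = -0.48730008 / 0.88933618 = -0.5479.
Therefore phi_{33} = -0.5479.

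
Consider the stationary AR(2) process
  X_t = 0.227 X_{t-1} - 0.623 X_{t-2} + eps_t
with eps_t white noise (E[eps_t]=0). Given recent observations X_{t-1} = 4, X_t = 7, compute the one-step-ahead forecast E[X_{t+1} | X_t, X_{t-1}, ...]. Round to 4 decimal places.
E[X_{t+1} \mid \mathcal F_t] = -0.9030

For an AR(p) model X_t = c + sum_i phi_i X_{t-i} + eps_t, the
one-step-ahead conditional mean is
  E[X_{t+1} | X_t, ...] = c + sum_i phi_i X_{t+1-i}.
Substitute known values:
  E[X_{t+1} | ...] = (0.227) * (7) + (-0.623) * (4)
                   = -0.9030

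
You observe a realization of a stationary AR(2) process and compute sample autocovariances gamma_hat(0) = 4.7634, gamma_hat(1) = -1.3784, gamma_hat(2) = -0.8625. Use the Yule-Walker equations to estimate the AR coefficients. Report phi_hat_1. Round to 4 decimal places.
\hat\phi_{1} = -0.3730

The Yule-Walker equations for an AR(p) process read, in matrix form,
  Gamma_p phi = r_p,   with   (Gamma_p)_{ij} = gamma(|i - j|),
                       (r_p)_i = gamma(i),   i,j = 1..p.
Substitute the sample gammas (Toeplitz matrix and right-hand side of size 2):
  Gamma_p = [[4.7634, -1.3784], [-1.3784, 4.7634]]
  r_p     = [-1.3784, -0.8625]
Written out:
  4.7634 phi_1 - 1.3784 phi_2 = -1.3784
  -1.3784 phi_1 + 4.7634 phi_2 = -0.8625
Solve by Cramer's rule:
  det = gamma(0)^2 - gamma(1)^2 = (4.7634)^2 - (-1.3784)^2 = 22.68997956 - 1.89998656 = 20.789993
  phi_hat_1 = [gamma(1) gamma(0) - gamma(1) gamma(2)] / det = [(-1.3784)(4.7634) - (-1.3784)(-0.8625)] / 20.789993 = -7.75474056 / 20.789993 = -0.373
  phi_hat_2 = [gamma(0) gamma(2) - gamma(1)^2] / det = [(4.7634)(-0.8625) - (-1.3784)^2] / 20.789993 = -6.00841906 / 20.789993 = -0.289
So phi_hat = [-0.3730, -0.2890].
Therefore phi_hat_1 = -0.3730.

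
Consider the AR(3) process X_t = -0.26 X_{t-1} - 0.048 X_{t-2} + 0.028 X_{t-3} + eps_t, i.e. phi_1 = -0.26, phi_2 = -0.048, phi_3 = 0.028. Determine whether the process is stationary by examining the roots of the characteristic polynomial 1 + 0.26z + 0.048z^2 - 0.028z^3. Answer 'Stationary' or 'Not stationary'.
\text{Stationary}

The AR(p) characteristic polynomial is P(z) = 1 + 0.26z + 0.048z^2 - 0.028z^3.
Stationarity requires all roots to lie outside the unit circle, i.e. |z| > 1 for every root.
Degree 3: look for a simple real root z0 first, then factor out (1 - z/z0) and solve the remaining quadratic.
Testing z0 = 5: P(5) = 1 + (0.26)(5) + (0.048)(5)^2 + (-0.028)(5)^3
  = 1 + (1.3) + (1.2) + (-3.5) = 0.  So z_0 = 5 is a root, |z_0| = 5.
Divide out the factor (1 - 0.2 z) = (1 - z/z0) (since 1/z0 = 0.2):
  P(z) = (1 - 0.2 z)(1 + (0.46) z + (0.14) z^2)
  [check: z-coef 0.46 - (0.2) = 0.26; z^2-coef 0.14 - (0.2)(0.46) = 0.048; z^3-coef -(0.2)(0.14) = -0.028.]
Remaining roots from the quadratic factor 1 + (0.46) z + (0.14) z^2:
  Set 1 + (0.46) z + (0.14) z^2 = 0, i.e. a z^2 + b z + c = 0 with a = 0.14, b = 0.46, c = 1.
  Discriminant D = b^2 - 4ac = (0.46)^2 - 4*(0.14)*1 = 0.2116 - (0.56) = -0.3484.
  D < 0, so the roots are the complex-conjugate pair z = (-b +/- i sqrt(-D)) / (2a) = -1.6429 +/- 2.1081i.
  For a conjugate pair |z|^2 = z * conj(z) = (product of roots) = c/a = 1/(0.14) = 7.142857, so |z| = sqrt(7.142857) = 2.6726 for both roots.
Moduli of all roots: 5.0000, 2.6726, 2.6726.
All moduli strictly greater than 1? Yes.
Verdict: Stationary.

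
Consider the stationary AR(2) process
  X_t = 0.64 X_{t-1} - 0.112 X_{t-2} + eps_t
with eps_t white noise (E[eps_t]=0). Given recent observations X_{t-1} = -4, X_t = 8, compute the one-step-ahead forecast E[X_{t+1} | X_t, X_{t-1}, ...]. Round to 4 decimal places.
E[X_{t+1} \mid \mathcal F_t] = 5.5680

For an AR(p) model X_t = c + sum_i phi_i X_{t-i} + eps_t, the
one-step-ahead conditional mean is
  E[X_{t+1} | X_t, ...] = c + sum_i phi_i X_{t+1-i}.
Substitute known values:
  E[X_{t+1} | ...] = (0.64) * (8) + (-0.112) * (-4)
                   = 5.5680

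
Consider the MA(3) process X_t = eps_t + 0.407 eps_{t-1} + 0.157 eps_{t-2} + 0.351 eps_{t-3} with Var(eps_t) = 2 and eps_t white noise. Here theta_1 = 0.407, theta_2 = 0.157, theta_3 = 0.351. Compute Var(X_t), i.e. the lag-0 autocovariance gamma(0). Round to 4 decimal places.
\gamma(0) = 2.6270

For an MA(q) process X_t = eps_t + sum_i theta_i eps_{t-i} with
Var(eps_t) = sigma^2, the variance is
  gamma(0) = sigma^2 * (1 + sum_i theta_i^2).
  sum_i theta_i^2 = (0.407)^2 + (0.157)^2 + (0.351)^2 = 0.165649 + 0.024649 + 0.123201 = 0.313499.
  gamma(0) = 2 * (1 + 0.313499) = 2 * 1.313499 = 2.626998, which rounds to 2.6270.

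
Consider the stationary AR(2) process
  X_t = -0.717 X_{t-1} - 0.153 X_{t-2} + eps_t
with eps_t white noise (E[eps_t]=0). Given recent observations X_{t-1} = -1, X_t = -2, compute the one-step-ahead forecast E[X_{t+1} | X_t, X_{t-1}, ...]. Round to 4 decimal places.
E[X_{t+1} \mid \mathcal F_t] = 1.5870

For an AR(p) model X_t = c + sum_i phi_i X_{t-i} + eps_t, the
one-step-ahead conditional mean is
  E[X_{t+1} | X_t, ...] = c + sum_i phi_i X_{t+1-i}.
Substitute known values:
  E[X_{t+1} | ...] = (-0.717) * (-2) + (-0.153) * (-1)
                   = 1.5870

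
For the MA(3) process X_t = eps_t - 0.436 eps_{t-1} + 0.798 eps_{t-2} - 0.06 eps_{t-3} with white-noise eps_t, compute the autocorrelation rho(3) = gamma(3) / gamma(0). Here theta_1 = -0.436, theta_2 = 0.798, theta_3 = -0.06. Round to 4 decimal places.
\rho(3) = -0.0328

For an MA(q) process with theta_0 = 1, the autocovariance is
  gamma(k) = sigma^2 * sum_{i=0..q-k} theta_i * theta_{i+k},
and rho(k) = gamma(k) / gamma(0). Sigma^2 cancels.
  numerator   = (1)*(-0.06) = -0.06.
  denominator = (1)^2 + (-0.436)^2 + (0.798)^2 + (-0.06)^2 = 1.8305.
  rho(3) = -0.06 / 1.8305 = -0.0328.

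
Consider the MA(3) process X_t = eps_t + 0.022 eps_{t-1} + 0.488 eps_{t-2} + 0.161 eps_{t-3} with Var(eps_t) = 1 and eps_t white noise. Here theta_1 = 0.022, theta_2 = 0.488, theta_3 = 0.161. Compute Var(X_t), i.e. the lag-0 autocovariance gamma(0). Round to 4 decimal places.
\gamma(0) = 1.2645

For an MA(q) process X_t = eps_t + sum_i theta_i eps_{t-i} with
Var(eps_t) = sigma^2, the variance is
  gamma(0) = sigma^2 * (1 + sum_i theta_i^2).
  sum_i theta_i^2 = (0.022)^2 + (0.488)^2 + (0.161)^2 = 0.000484 + 0.238144 + 0.025921 = 0.264549.
  gamma(0) = 1 * (1 + 0.264549) = 1 * 1.264549 = 1.264549, which rounds to 1.2645.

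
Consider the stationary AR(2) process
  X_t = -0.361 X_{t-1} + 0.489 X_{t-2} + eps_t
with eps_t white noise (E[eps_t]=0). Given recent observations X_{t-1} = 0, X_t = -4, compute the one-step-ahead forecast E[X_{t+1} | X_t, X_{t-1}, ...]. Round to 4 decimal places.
E[X_{t+1} \mid \mathcal F_t] = 1.4440

For an AR(p) model X_t = c + sum_i phi_i X_{t-i} + eps_t, the
one-step-ahead conditional mean is
  E[X_{t+1} | X_t, ...] = c + sum_i phi_i X_{t+1-i}.
Substitute known values:
  E[X_{t+1} | ...] = (-0.361) * (-4) + (0.489) * (0)
                   = 1.4440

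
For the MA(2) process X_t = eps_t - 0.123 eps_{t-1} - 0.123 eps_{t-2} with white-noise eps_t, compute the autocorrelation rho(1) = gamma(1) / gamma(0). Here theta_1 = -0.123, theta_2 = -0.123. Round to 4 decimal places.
\rho(1) = -0.1047

For an MA(q) process with theta_0 = 1, the autocovariance is
  gamma(k) = sigma^2 * sum_{i=0..q-k} theta_i * theta_{i+k},
and rho(k) = gamma(k) / gamma(0). Sigma^2 cancels.
  numerator   = (1)*(-0.123) + (-0.123)*(-0.123) = -0.107871.
  denominator = (1)^2 + (-0.123)^2 + (-0.123)^2 = 1.030258.
  rho(1) = -0.107871 / 1.030258 = -0.1047.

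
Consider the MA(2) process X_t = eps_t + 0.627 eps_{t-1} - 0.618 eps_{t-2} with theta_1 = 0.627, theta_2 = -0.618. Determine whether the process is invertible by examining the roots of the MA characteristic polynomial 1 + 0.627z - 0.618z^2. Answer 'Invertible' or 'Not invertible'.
\text{Not invertible}

The MA(q) characteristic polynomial is P(z) = 1 + 0.627z - 0.618z^2.
Invertibility requires all roots to lie outside the unit circle, i.e. |z| > 1 for every root.
Set 1 + (0.627) z + (-0.618) z^2 = 0, i.e. a z^2 + b z + c = 0 with a = -0.618, b = 0.627, c = 1.
Discriminant D = b^2 - 4ac = (0.627)^2 - 4*(-0.618)*1 = 0.393129 - (-2.472) = 2.865129.
D >= 0, so the roots are real: z = (-b +/- sqrt(D)) / (2a) = (-0.627 +/- 1.692669) / (-1.236).
  z_1 = (-0.627 + 1.692669) / (-1.236) = -0.8622,   |z_1| = 0.8622.
  z_2 = (-0.627 - 1.692669) / (-1.236) = 1.8768,   |z_2| = 1.8768.
Moduli of all roots: 0.8622, 1.8768.
All moduli strictly greater than 1? No.
Verdict: Not invertible.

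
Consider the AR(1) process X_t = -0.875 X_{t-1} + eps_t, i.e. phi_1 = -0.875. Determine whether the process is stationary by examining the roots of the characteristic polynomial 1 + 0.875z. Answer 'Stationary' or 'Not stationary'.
\text{Stationary}

The AR(p) characteristic polynomial is P(z) = 1 + 0.875z.
Stationarity requires all roots to lie outside the unit circle, i.e. |z| > 1 for every root.
This is linear in z: 1 + (0.875) z = 0  =>  z = -1/(0.875) = -1.142857,  |z| = 1.142857.
Moduli of all roots: 1.1429.
All moduli strictly greater than 1? Yes.
Verdict: Stationary.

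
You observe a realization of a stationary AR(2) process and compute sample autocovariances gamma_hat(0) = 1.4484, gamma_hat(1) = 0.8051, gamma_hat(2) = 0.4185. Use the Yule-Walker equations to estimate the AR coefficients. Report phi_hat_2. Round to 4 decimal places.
\hat\phi_{2} = -0.0290

The Yule-Walker equations for an AR(p) process read, in matrix form,
  Gamma_p phi = r_p,   with   (Gamma_p)_{ij} = gamma(|i - j|),
                       (r_p)_i = gamma(i),   i,j = 1..p.
Substitute the sample gammas (Toeplitz matrix and right-hand side of size 2):
  Gamma_p = [[1.4484, 0.8051], [0.8051, 1.4484]]
  r_p     = [0.8051, 0.4185]
Written out:
  1.4484 phi_1 + 0.8051 phi_2 = 0.8051
  0.8051 phi_1 + 1.4484 phi_2 = 0.4185
Solve by Cramer's rule:
  det = gamma(0)^2 - gamma(1)^2 = (1.4484)^2 - (0.8051)^2 = 2.09786256 - 0.64818601 = 1.44967655
  phi_hat_1 = [gamma(1) gamma(0) - gamma(1) gamma(2)] / det = [(0.8051)(1.4484) - (0.8051)(0.4185)] / 1.44967655 = 0.82917249 / 1.44967655 = 0.572
  phi_hat_2 = [gamma(0) gamma(2) - gamma(1)^2] / det = [(1.4484)(0.4185) - (0.8051)^2] / 1.44967655 = -0.04203061 / 1.44967655 = -0.029
So phi_hat = [0.5720, -0.0290].
Therefore phi_hat_2 = -0.0290.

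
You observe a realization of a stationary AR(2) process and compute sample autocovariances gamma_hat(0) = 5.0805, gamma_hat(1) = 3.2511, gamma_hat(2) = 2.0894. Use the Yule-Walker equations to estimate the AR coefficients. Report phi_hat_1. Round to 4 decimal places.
\hat\phi_{1} = 0.6380

The Yule-Walker equations for an AR(p) process read, in matrix form,
  Gamma_p phi = r_p,   with   (Gamma_p)_{ij} = gamma(|i - j|),
                       (r_p)_i = gamma(i),   i,j = 1..p.
Substitute the sample gammas (Toeplitz matrix and right-hand side of size 2):
  Gamma_p = [[5.0805, 3.2511], [3.2511, 5.0805]]
  r_p     = [3.2511, 2.0894]
Written out:
  5.0805 phi_1 + 3.2511 phi_2 = 3.2511
  3.2511 phi_1 + 5.0805 phi_2 = 2.0894
Solve by Cramer's rule:
  det = gamma(0)^2 - gamma(1)^2 = (5.0805)^2 - (3.2511)^2 = 25.81148025 - 10.56965121 = 15.24182904
  phi_hat_1 = [gamma(1) gamma(0) - gamma(1) gamma(2)] / det = [(3.2511)(5.0805) - (3.2511)(2.0894)] / 15.24182904 = 9.72436521 / 15.24182904 = 0.638
  phi_hat_2 = [gamma(0) gamma(2) - gamma(1)^2] / det = [(5.0805)(2.0894) - (3.2511)^2] / 15.24182904 = 0.04554549 / 15.24182904 = 0.003
So phi_hat = [0.6380, 0.0030].
Therefore phi_hat_1 = 0.6380.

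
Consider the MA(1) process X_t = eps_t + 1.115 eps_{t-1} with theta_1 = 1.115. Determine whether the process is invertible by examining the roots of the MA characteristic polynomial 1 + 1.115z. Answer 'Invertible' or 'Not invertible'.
\text{Not invertible}

The MA(q) characteristic polynomial is P(z) = 1 + 1.115z.
Invertibility requires all roots to lie outside the unit circle, i.e. |z| > 1 for every root.
This is linear in z: 1 + (1.115) z = 0  =>  z = -1/(1.115) = -0.896861,  |z| = 0.896861.
Moduli of all roots: 0.8969.
All moduli strictly greater than 1? No.
Verdict: Not invertible.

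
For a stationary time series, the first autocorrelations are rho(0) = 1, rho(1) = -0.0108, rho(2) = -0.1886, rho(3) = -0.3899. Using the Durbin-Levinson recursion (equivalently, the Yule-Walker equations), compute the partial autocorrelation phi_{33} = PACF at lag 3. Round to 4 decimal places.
\phi_{33} = -0.4090

The PACF at lag k is phi_{kk}, the last component of the solution
to the Yule-Walker system G_k phi = r_k where
  (G_k)_{ij} = rho(|i - j|), (r_k)_i = rho(i), i,j = 1..k.
Equivalently, Durbin-Levinson gives phi_{kk} iteratively:
  phi_{11} = rho(1)
  phi_{kk} = [rho(k) - sum_{j=1..k-1} phi_{k-1,j} rho(k-j)]
            / [1 - sum_{j=1..k-1} phi_{k-1,j} rho(j)],
  phi_{k,j} = phi_{k-1,j} - phi_{kk} phi_{k-1,k-j},  j = 1..k-1.
Step k = 1:
  phi_11 = rho(1) = -0.0108.
Step k = 2:
  phi_22 = [rho(2) - phi_11 rho(1)] / [1 - phi_11 rho(1)] = [-0.1886 - (-0.0108)(-0.0108)] / [1 - (-0.0108)(-0.0108)]
         = -0.18871664 / 0.99988336 = -0.188739.
  Update: phi_21 = phi_11 - phi_22 phi_11 = -0.0108 - (-0.188739)(-0.0108) = -0.012838.
Step k = 3:
  phi_33 = [rho(3) - phi_21 rho(2) - phi_22 rho(1)] / [1 - phi_21 rho(1) - phi_22 rho(2)]
    numerator   = -0.3899 - (-0.012838)(-0.1886) - (-0.188739)(-0.0108) = -0.3943597
    denominator = 1 - (-0.012838)(-0.0108) - (-0.188739)(-0.1886) = 0.96426524
  phi_33 = -0.3943597 / 0.96426524 = -0.409.
Therefore phi_{33} = -0.4090.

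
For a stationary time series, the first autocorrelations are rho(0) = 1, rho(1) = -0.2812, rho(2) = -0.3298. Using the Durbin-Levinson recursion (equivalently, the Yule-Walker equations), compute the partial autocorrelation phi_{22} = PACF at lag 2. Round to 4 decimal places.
\phi_{22} = -0.4440

The PACF at lag k is phi_{kk}, the last component of the solution
to the Yule-Walker system G_k phi = r_k where
  (G_k)_{ij} = rho(|i - j|), (r_k)_i = rho(i), i,j = 1..k.
Equivalently, Durbin-Levinson gives phi_{kk} iteratively:
  phi_{11} = rho(1)
  phi_{kk} = [rho(k) - sum_{j=1..k-1} phi_{k-1,j} rho(k-j)]
            / [1 - sum_{j=1..k-1} phi_{k-1,j} rho(j)],
  phi_{k,j} = phi_{k-1,j} - phi_{kk} phi_{k-1,k-j},  j = 1..k-1.
Step k = 1:
  phi_11 = rho(1) = -0.2812.
Step k = 2:
  phi_22 = [rho(2) - phi_11 rho(1)] / [1 - phi_11 rho(1)] = [-0.3298 - (-0.2812)(-0.2812)] / [1 - (-0.2812)(-0.2812)]
         = -0.40887344 / 0.92092656 = -0.444.
Therefore phi_{22} = -0.4440.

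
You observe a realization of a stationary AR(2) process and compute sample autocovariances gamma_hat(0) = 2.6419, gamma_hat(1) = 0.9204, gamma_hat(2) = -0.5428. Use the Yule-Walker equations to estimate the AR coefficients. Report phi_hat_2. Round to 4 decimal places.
\hat\phi_{2} = -0.3720

The Yule-Walker equations for an AR(p) process read, in matrix form,
  Gamma_p phi = r_p,   with   (Gamma_p)_{ij} = gamma(|i - j|),
                       (r_p)_i = gamma(i),   i,j = 1..p.
Substitute the sample gammas (Toeplitz matrix and right-hand side of size 2):
  Gamma_p = [[2.6419, 0.9204], [0.9204, 2.6419]]
  r_p     = [0.9204, -0.5428]
Written out:
  2.6419 phi_1 + 0.9204 phi_2 = 0.9204
  0.9204 phi_1 + 2.6419 phi_2 = -0.5428
Solve by Cramer's rule:
  det = gamma(0)^2 - gamma(1)^2 = (2.6419)^2 - (0.9204)^2 = 6.97963561 - 0.84713616 = 6.13249945
  phi_hat_1 = [gamma(1) gamma(0) - gamma(1) gamma(2)] / det = [(0.9204)(2.6419) - (0.9204)(-0.5428)] / 6.13249945 = 2.93119788 / 6.13249945 = 0.478
  phi_hat_2 = [gamma(0) gamma(2) - gamma(1)^2] / det = [(2.6419)(-0.5428) - (0.9204)^2] / 6.13249945 = -2.28115948 / 6.13249945 = -0.372
So phi_hat = [0.4780, -0.3720].
Therefore phi_hat_2 = -0.3720.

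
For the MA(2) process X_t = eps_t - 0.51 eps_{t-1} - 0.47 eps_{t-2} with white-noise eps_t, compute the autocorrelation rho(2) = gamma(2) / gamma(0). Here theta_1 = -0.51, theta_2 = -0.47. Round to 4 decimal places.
\rho(2) = -0.3174

For an MA(q) process with theta_0 = 1, the autocovariance is
  gamma(k) = sigma^2 * sum_{i=0..q-k} theta_i * theta_{i+k},
and rho(k) = gamma(k) / gamma(0). Sigma^2 cancels.
  numerator   = (1)*(-0.47) = -0.47.
  denominator = (1)^2 + (-0.51)^2 + (-0.47)^2 = 1.481.
  rho(2) = -0.47 / 1.481 = -0.3174.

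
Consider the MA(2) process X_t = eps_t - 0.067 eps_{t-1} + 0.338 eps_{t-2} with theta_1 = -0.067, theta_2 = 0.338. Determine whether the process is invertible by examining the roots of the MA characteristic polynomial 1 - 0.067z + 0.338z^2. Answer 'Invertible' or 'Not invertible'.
\text{Invertible}

The MA(q) characteristic polynomial is P(z) = 1 - 0.067z + 0.338z^2.
Invertibility requires all roots to lie outside the unit circle, i.e. |z| > 1 for every root.
Set 1 + (-0.067) z + (0.338) z^2 = 0, i.e. a z^2 + b z + c = 0 with a = 0.338, b = -0.067, c = 1.
Discriminant D = b^2 - 4ac = (-0.067)^2 - 4*(0.338)*1 = 0.004489 - (1.352) = -1.347511.
D < 0, so the roots are the complex-conjugate pair z = (-b +/- i sqrt(-D)) / (2a) = 0.0991 +/- 1.7172i.
For a conjugate pair |z|^2 = z * conj(z) = (product of roots) = c/a = 1/(0.338) = 2.95858, so |z| = sqrt(2.95858) = 1.7201 for both roots.
Moduli of all roots: 1.7201, 1.7201.
All moduli strictly greater than 1? Yes.
Verdict: Invertible.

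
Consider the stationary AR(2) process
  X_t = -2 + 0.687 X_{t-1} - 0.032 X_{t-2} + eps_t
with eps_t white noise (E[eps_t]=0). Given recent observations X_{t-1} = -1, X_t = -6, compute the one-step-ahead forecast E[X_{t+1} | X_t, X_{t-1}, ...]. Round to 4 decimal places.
E[X_{t+1} \mid \mathcal F_t] = -6.0900

For an AR(p) model X_t = c + sum_i phi_i X_{t-i} + eps_t, the
one-step-ahead conditional mean is
  E[X_{t+1} | X_t, ...] = c + sum_i phi_i X_{t+1-i}.
Substitute known values:
  E[X_{t+1} | ...] = -2 + (0.687) * (-6) + (-0.032) * (-1)
                   = -6.0900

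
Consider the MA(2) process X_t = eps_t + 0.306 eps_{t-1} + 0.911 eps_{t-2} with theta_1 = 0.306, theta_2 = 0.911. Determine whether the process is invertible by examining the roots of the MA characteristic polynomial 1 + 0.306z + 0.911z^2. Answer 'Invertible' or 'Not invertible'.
\text{Invertible}

The MA(q) characteristic polynomial is P(z) = 1 + 0.306z + 0.911z^2.
Invertibility requires all roots to lie outside the unit circle, i.e. |z| > 1 for every root.
Set 1 + (0.306) z + (0.911) z^2 = 0, i.e. a z^2 + b z + c = 0 with a = 0.911, b = 0.306, c = 1.
Discriminant D = b^2 - 4ac = (0.306)^2 - 4*(0.911)*1 = 0.093636 - (3.644) = -3.550364.
D < 0, so the roots are the complex-conjugate pair z = (-b +/- i sqrt(-D)) / (2a) = -0.1679 +/- 1.0342i.
For a conjugate pair |z|^2 = z * conj(z) = (product of roots) = c/a = 1/(0.911) = 1.097695, so |z| = sqrt(1.097695) = 1.0477 for both roots.
Moduli of all roots: 1.0477, 1.0477.
All moduli strictly greater than 1? Yes.
Verdict: Invertible.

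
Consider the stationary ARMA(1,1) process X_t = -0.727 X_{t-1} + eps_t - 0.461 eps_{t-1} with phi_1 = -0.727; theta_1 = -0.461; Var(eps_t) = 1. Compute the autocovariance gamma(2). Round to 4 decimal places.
\gamma(2) = 2.4458

Multiply the model equation by X_{t-k} and take expectations. With theta_0 = psi_0 = 1 and psi_j the MA(infinity) weights, this gives
  gamma(k) - sum_i phi_i gamma(k-i) = c_k,
  c_k = sigma^2 * sum_{j=k..q} theta_j psi_{j-k}   (c_k = 0 for k > q),
using gamma(-m) = gamma(m).
psi-weights needed (psi_j = theta_j + sum_i phi_i psi_{j-i}):
  psi_1 = theta_1 + phi_1 = -0.461 + (-0.727) = -1.188
Right-hand sides:
  c_0 = sigma^2 (1 + theta_1 psi_1) = 1 * (1 + (-0.461)(-1.188)) = 1 * 1.547668 = 1.547668
  c_1 = sigma^2 theta_1 = 1 * (-0.461) = -0.461
  c_2 = 0
Equations for k = 0 and k = 1 (AR order 1):
  gamma(0) = phi_1 gamma(1) + c_0
  gamma(1) = phi_1 gamma(0) + c_1
Substituting the second into the first: gamma(0) (1 - phi_1^2) = c_0 + phi_1 c_1, so
  gamma(0) = (c_0 + phi_1 c_1) / (1 - phi_1^2) = (1.547668 + (-0.727)(-0.461)) / (1 - (-0.727)^2) = 1.882815 / 0.471471 = 3.993491.
  gamma(1) = phi_1 gamma(0) + c_1 = (-0.727)(3.993491) + (-0.461) = -3.364268.
For k = 2 (> q): gamma(2) = phi_1 gamma(1) = (-0.727)(-3.364268) = 2.445823.
Therefore gamma(2) = 2.4458 (to 4 decimal places).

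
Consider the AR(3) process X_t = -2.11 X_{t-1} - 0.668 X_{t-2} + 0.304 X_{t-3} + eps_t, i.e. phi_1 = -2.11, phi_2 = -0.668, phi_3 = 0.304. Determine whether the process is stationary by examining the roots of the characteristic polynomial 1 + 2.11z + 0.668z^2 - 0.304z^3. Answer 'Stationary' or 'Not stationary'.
\text{Not stationary}

The AR(p) characteristic polynomial is P(z) = 1 + 2.11z + 0.668z^2 - 0.304z^3.
Stationarity requires all roots to lie outside the unit circle, i.e. |z| > 1 for every root.
Degree 3: look for a simple real root z0 first, then factor out (1 - z/z0) and solve the remaining quadratic.
Testing z0 = -1.25: P(-1.25) = 1 + (2.11)(-1.25) + (0.668)(-1.25)^2 + (-0.304)(-1.25)^3
  = 1 + (-2.6375) + (1.04375) + (0.59375) = 0.  So z_0 = -1.25 is a root, |z_0| = 1.25.
Divide out the factor (1 + 0.8 z) = (1 - z/z0) (since 1/z0 = -0.8):
  P(z) = (1 + 0.8 z)(1 + (1.31) z + (-0.38) z^2)
  [check: z-coef 1.31 - (-0.8) = 2.11; z^2-coef -0.38 - (-0.8)(1.31) = 0.668; z^3-coef -(-0.8)(-0.38) = -0.304.]
Remaining roots from the quadratic factor 1 + (1.31) z + (-0.38) z^2:
  Set 1 + (1.31) z + (-0.38) z^2 = 0, i.e. a z^2 + b z + c = 0 with a = -0.38, b = 1.31, c = 1.
  Discriminant D = b^2 - 4ac = (1.31)^2 - 4*(-0.38)*1 = 1.7161 - (-1.52) = 3.2361.
  D >= 0, so the roots are real: z = (-b +/- sqrt(D)) / (2a) = (-1.31 +/- 1.798916) / (-0.76).
    z_1 = (-1.31 + 1.798916) / (-0.76) = -0.6433,   |z_1| = 0.6433.
    z_2 = (-1.31 - 1.798916) / (-0.76) = 4.0907,   |z_2| = 4.0907.
Moduli of all roots: 1.2500, 0.6433, 4.0907.
All moduli strictly greater than 1? No.
Verdict: Not stationary.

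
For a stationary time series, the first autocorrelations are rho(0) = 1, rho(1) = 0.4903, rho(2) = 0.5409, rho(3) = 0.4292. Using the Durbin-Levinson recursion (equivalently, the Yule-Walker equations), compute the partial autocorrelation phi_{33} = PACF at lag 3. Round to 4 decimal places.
\phi_{33} = 0.1170

The PACF at lag k is phi_{kk}, the last component of the solution
to the Yule-Walker system G_k phi = r_k where
  (G_k)_{ij} = rho(|i - j|), (r_k)_i = rho(i), i,j = 1..k.
Equivalently, Durbin-Levinson gives phi_{kk} iteratively:
  phi_{11} = rho(1)
  phi_{kk} = [rho(k) - sum_{j=1..k-1} phi_{k-1,j} rho(k-j)]
            / [1 - sum_{j=1..k-1} phi_{k-1,j} rho(j)],
  phi_{k,j} = phi_{k-1,j} - phi_{kk} phi_{k-1,k-j},  j = 1..k-1.
Step k = 1:
  phi_11 = rho(1) = 0.4903.
Step k = 2:
  phi_22 = [rho(2) - phi_11 rho(1)] / [1 - phi_11 rho(1)] = [0.5409 - (0.4903)(0.4903)] / [1 - (0.4903)(0.4903)]
         = 0.30050591 / 0.75960591 = 0.395608.
  Update: phi_21 = phi_11 - phi_22 phi_11 = 0.4903 - (0.395608)(0.4903) = 0.296334.
Step k = 3:
  phi_33 = [rho(3) - phi_21 rho(2) - phi_22 rho(1)] / [1 - phi_21 rho(1) - phi_22 rho(2)]
    numerator   = 0.4292 - (0.296334)(0.5409) - (0.395608)(0.4903) = 0.07494674
    denominator = 1 - (0.296334)(0.4903) - (0.395608)(0.5409) = 0.64072347
  phi_33 = 0.07494674 / 0.64072347 = 0.117.
Therefore phi_{33} = 0.1170.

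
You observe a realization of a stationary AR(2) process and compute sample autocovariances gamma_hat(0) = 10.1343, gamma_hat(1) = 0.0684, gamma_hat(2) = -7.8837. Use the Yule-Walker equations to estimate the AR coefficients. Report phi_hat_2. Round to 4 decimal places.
\hat\phi_{2} = -0.7780

The Yule-Walker equations for an AR(p) process read, in matrix form,
  Gamma_p phi = r_p,   with   (Gamma_p)_{ij} = gamma(|i - j|),
                       (r_p)_i = gamma(i),   i,j = 1..p.
Substitute the sample gammas (Toeplitz matrix and right-hand side of size 2):
  Gamma_p = [[10.1343, 0.0684], [0.0684, 10.1343]]
  r_p     = [0.0684, -7.8837]
Written out:
  10.1343 phi_1 + 0.0684 phi_2 = 0.0684
  0.0684 phi_1 + 10.1343 phi_2 = -7.8837
Solve by Cramer's rule:
  det = gamma(0)^2 - gamma(1)^2 = (10.1343)^2 - (0.0684)^2 = 102.70403649 - 0.00467856 = 102.69935793
  phi_hat_1 = [gamma(1) gamma(0) - gamma(1) gamma(2)] / det = [(0.0684)(10.1343) - (0.0684)(-7.8837)] / 102.69935793 = 1.2324312 / 102.69935793 = 0.012
  phi_hat_2 = [gamma(0) gamma(2) - gamma(1)^2] / det = [(10.1343)(-7.8837) - (0.0684)^2] / 102.69935793 = -79.90045947 / 102.69935793 = -0.778
So phi_hat = [0.0120, -0.7780].
Therefore phi_hat_2 = -0.7780.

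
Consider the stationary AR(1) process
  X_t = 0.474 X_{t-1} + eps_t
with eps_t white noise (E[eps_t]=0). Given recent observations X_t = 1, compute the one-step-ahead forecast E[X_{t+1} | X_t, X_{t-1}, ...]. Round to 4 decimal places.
E[X_{t+1} \mid \mathcal F_t] = 0.4740

For an AR(p) model X_t = c + sum_i phi_i X_{t-i} + eps_t, the
one-step-ahead conditional mean is
  E[X_{t+1} | X_t, ...] = c + sum_i phi_i X_{t+1-i}.
Substitute known values:
  E[X_{t+1} | ...] = (0.474) * (1)
                   = 0.4740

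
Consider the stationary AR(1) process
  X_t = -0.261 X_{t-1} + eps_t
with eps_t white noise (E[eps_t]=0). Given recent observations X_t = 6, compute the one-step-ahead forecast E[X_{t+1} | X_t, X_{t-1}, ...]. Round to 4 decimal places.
E[X_{t+1} \mid \mathcal F_t] = -1.5660

For an AR(p) model X_t = c + sum_i phi_i X_{t-i} + eps_t, the
one-step-ahead conditional mean is
  E[X_{t+1} | X_t, ...] = c + sum_i phi_i X_{t+1-i}.
Substitute known values:
  E[X_{t+1} | ...] = (-0.261) * (6)
                   = -1.5660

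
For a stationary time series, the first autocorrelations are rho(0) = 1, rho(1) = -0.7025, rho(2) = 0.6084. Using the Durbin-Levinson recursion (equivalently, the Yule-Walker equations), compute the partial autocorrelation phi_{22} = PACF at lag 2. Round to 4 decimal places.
\phi_{22} = 0.2268

The PACF at lag k is phi_{kk}, the last component of the solution
to the Yule-Walker system G_k phi = r_k where
  (G_k)_{ij} = rho(|i - j|), (r_k)_i = rho(i), i,j = 1..k.
Equivalently, Durbin-Levinson gives phi_{kk} iteratively:
  phi_{11} = rho(1)
  phi_{kk} = [rho(k) - sum_{j=1..k-1} phi_{k-1,j} rho(k-j)]
            / [1 - sum_{j=1..k-1} phi_{k-1,j} rho(j)],
  phi_{k,j} = phi_{k-1,j} - phi_{kk} phi_{k-1,k-j},  j = 1..k-1.
Step k = 1:
  phi_11 = rho(1) = -0.7025.
Step k = 2:
  phi_22 = [rho(2) - phi_11 rho(1)] / [1 - phi_11 rho(1)] = [0.6084 - (-0.7025)(-0.7025)] / [1 - (-0.7025)(-0.7025)]
         = 0.11489375 / 0.50649375 = 0.2268.
Therefore phi_{22} = 0.2268.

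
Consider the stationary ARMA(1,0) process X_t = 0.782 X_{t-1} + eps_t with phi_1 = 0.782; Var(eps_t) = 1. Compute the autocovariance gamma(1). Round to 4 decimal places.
\gamma(1) = 2.0130

Multiply the model equation by X_{t-k} and take expectations. With theta_0 = psi_0 = 1 and psi_j the MA(infinity) weights, this gives
  gamma(k) - sum_i phi_i gamma(k-i) = c_k,
  c_k = sigma^2 * sum_{j=k..q} theta_j psi_{j-k}   (c_k = 0 for k > q),
using gamma(-m) = gamma(m).
Pure AR (q = 0): c_0 = sigma^2 = 1, c_k = 0 for k >= 1.
Equations for k = 0 and k = 1 (AR order 1):
  gamma(0) = phi_1 gamma(1) + c_0
  gamma(1) = phi_1 gamma(0) + c_1
Substituting the second into the first: gamma(0) (1 - phi_1^2) = c_0 + phi_1 c_1, so
  gamma(0) = c_0 / (1 - phi_1^2) = 1 / (1 - (0.782)^2) = 1 / 0.388476 = 2.574162.
  gamma(1) = phi_1 gamma(0) = (0.782)(2.574162) = 2.012994.
Therefore gamma(1) = 2.0130 (to 4 decimal places).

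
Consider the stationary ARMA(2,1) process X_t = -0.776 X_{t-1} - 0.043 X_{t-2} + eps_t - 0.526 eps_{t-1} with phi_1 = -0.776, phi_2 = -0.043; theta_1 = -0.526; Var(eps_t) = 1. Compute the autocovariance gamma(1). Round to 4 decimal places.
\gamma(1) = -3.9426

Multiply the model equation by X_{t-k} and take expectations. With theta_0 = psi_0 = 1 and psi_j the MA(infinity) weights, this gives
  gamma(k) - sum_i phi_i gamma(k-i) = c_k,
  c_k = sigma^2 * sum_{j=k..q} theta_j psi_{j-k}   (c_k = 0 for k > q),
using gamma(-m) = gamma(m).
psi-weights needed (psi_j = theta_j + sum_i phi_i psi_{j-i}):
  psi_1 = theta_1 + phi_1 = -0.526 + (-0.776) = -1.302
Right-hand sides:
  c_0 = sigma^2 (1 + theta_1 psi_1) = 1 * (1 + (-0.526)(-1.302)) = 1 * 1.684852 = 1.684852
  c_1 = sigma^2 theta_1 = 1 * (-0.526) = -0.526
  c_2 = 0
Equations for k = 0, 1, 2 (AR order 2, c_2 = 0):
  (E0) gamma(0) = phi_1 gamma(1) + phi_2 gamma(2) + c_0
  (E1) gamma(1) = phi_1 gamma(0) + phi_2 gamma(1) + c_1
  (E2) gamma(2) = phi_1 gamma(1) + phi_2 gamma(0)
From (E1): gamma(1) = A gamma(0) + B with
  A = phi_1 / (1 - phi_2) = -0.776 / 1.043 = -0.744008,   B = c_1 / (1 - phi_2) = -0.526 / 1.043 = -0.504314.
Insert (E2) into (E0): gamma(0) (1 - phi_2^2) = phi_1 (1 + phi_2) gamma(1) + c_0.
  phi_1 (1 + phi_2) = (-0.776)(0.957) = -0.742632,   1 - phi_2^2 = 0.998151.
Replace gamma(1) by A gamma(0) + B and collect gamma(0):
  gamma(0) [0.998151 - (-0.742632)(-0.744008)] = (-0.742632)(-0.504314) + 1.684852
  gamma(0) * 0.445627 = 2.059372
  gamma(0) = 2.059372 / 0.445627 = 4.62129.
  gamma(1) = A gamma(0) + B = (-0.744008)(4.62129) + (-0.504314) = -3.94259.
Therefore gamma(1) = -3.9426 (to 4 decimal places).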